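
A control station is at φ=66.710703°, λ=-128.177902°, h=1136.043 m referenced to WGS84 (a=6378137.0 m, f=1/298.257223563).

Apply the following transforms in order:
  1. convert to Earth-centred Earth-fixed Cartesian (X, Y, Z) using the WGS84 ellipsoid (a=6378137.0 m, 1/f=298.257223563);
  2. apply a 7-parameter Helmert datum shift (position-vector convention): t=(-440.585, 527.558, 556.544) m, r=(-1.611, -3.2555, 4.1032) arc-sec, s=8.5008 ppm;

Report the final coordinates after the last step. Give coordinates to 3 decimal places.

start: φ=66.710703°, λ=-128.177902°, h=1136.043 m
→ ECEF (a=6378137.000, f=1/298.257223563): X=-1563404.4429, Y=-1988310.1431, Z=5836776.0039
→ Helmert 7p (PV): X=-1563910.8878, Y=-1987785.0006, Z=5837373.0191

X=-1563910.888 m, Y=-1987785.001 m, Z=5837373.019 m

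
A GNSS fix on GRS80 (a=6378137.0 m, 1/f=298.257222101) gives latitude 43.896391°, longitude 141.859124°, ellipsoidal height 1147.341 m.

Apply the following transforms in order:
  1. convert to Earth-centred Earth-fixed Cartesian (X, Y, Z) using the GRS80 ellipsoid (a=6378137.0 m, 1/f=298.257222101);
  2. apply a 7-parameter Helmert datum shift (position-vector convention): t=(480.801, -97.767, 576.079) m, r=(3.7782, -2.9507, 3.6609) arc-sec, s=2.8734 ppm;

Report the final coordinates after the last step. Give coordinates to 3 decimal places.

X=-3620894.384 m, Y=2843363.453 m, Z=4401187.781 m

start: φ=43.896391°, λ=141.859124°, h=1147.341 m
→ ECEF (a=6378137.000, f=1/298.257222101): X=-3621251.3576, Y=2843597.9285, Z=4400598.7740
→ Helmert 7p (PV): X=-3620894.3843, Y=2843363.4532, Z=4401187.7811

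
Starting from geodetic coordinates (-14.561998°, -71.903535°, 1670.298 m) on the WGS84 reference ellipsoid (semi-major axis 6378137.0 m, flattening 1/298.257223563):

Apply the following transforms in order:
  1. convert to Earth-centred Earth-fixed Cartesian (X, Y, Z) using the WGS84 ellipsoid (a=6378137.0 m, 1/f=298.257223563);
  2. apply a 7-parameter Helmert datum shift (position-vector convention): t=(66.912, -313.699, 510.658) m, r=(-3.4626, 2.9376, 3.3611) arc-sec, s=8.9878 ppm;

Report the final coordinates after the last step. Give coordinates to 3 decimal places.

start: φ=-14.561998°, λ=-71.903535°, h=1670.298 m
→ ECEF (a=6378137.000, f=1/298.257223563): X=1918428.2242, Y=-5870665.0608, Z=-1593660.5348
→ Helmert 7p (PV): X=1918585.3455, Y=-5871027.0162, Z=-1593092.9699

X=1918585.345 m, Y=-5871027.016 m, Z=-1593092.970 m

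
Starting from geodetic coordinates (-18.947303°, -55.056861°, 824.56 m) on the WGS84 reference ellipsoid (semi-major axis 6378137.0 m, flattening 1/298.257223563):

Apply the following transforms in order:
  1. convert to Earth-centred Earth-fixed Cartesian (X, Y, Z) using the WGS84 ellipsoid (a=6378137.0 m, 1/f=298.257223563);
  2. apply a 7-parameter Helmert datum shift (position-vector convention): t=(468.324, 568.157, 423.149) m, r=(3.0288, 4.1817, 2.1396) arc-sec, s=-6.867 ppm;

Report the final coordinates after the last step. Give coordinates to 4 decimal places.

X=3457346.0515 m, Y=-4946727.6858 m, Z=-2057806.4451 m

start: φ=-18.947303°, λ=-55.056861°, h=824.560 m
→ ECEF (a=6378137.000, f=1/298.257223563): X=3456891.8712, Y=-4947395.8959, Z=-2058100.9972
→ Helmert 7p (PV): X=3457346.0515, Y=-4946727.6858, Z=-2057806.4451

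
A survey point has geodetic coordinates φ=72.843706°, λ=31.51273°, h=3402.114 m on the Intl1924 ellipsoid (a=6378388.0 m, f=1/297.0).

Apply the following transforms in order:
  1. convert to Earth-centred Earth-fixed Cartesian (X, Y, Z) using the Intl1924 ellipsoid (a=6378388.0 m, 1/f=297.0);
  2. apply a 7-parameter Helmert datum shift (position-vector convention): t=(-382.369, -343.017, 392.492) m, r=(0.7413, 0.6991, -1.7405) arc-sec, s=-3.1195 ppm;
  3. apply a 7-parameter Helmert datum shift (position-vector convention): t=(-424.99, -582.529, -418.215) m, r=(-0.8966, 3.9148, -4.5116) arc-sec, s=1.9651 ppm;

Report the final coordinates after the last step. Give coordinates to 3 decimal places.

X=1609174.788 m, Y=986019.008 m, Z=6075446.079 m

start: φ=72.843706°, λ=31.512730°, h=3402.114 m
→ ECEF (a=6378388.000, f=1/297.0): X=1609818.1883, Y=986989.9056, Z=6075515.5594
→ Helmert 7p (PV): X=1609459.7177, Y=986608.3909, Z=6075887.1898
→ Helmert 7p (PV): X=1609174.7879, Y=986019.0081, Z=6075446.0791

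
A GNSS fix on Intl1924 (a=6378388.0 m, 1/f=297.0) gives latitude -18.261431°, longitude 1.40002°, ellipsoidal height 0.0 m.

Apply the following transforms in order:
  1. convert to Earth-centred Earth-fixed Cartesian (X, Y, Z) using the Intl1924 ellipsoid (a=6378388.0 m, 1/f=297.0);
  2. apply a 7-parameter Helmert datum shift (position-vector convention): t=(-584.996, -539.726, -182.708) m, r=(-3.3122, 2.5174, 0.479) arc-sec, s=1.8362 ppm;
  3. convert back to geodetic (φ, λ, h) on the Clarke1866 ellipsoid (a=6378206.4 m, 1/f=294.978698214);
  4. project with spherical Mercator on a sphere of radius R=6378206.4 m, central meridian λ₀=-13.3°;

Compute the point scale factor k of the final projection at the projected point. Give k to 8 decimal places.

start: φ=-18.261431°, λ=1.400020°, h=0.000 m
→ ECEF (a=6378388.000, f=1/297.0): X=6057342.2604, Y=148040.3718, Z=-1985907.7916
→ Helmert 7p (PV): X=6056743.8056, Y=147483.0946, Z=-1986170.4515
→ geod (Bowring, a=6378206.400): φ=-18.26620311°, λ=1.39488967°, h=-302.7790 m
→ into merc (λ₀=-13.3°): φ=-18.26620311°, λ−λ₀=14.69488967°
scale k = 1.05306331

1.05306331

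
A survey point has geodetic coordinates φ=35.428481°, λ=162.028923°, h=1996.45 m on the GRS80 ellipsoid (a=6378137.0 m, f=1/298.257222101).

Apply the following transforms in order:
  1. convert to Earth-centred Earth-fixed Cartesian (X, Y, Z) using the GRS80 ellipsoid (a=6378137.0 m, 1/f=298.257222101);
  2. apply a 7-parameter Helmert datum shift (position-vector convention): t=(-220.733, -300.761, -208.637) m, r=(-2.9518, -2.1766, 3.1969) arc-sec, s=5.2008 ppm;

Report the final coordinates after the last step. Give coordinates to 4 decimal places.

X=-4951029.9506 m, Y=1605507.3375 m, Z=3677597.7055 m

start: φ=35.428481°, λ=162.028923°, h=1996.450 m
→ ECEF (a=6378137.000, f=1/298.257222101): X=-4950719.7705, Y=1605823.8454, Z=3677862.4378
→ Helmert 7p (PV): X=-4951029.9506, Y=1605507.3375, Z=3677597.7055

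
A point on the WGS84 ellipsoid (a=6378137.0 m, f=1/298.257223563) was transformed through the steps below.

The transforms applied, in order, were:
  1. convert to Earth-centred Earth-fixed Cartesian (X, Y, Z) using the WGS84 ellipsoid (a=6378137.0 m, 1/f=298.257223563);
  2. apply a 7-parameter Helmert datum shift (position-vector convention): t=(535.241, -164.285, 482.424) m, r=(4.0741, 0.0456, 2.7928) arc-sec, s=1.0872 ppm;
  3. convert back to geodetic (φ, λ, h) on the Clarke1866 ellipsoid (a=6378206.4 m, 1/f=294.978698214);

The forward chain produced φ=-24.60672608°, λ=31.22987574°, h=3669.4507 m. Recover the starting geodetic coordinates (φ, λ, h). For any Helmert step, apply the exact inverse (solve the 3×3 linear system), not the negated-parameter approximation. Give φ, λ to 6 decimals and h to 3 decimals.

φ=-24.611040°, λ=31.232782°, h=3553.170 m

start: φ=-24.606726°, λ=31.229876°, h=3669.451 m
→ ECEF (a=6378206.400, f=1/294.978698214): X=4964441.4013, Y=3010111.7527, Z=-2640906.4247
→ Helmert⁻¹: X=4963942.1046, Y=3010153.3805, Z=-2641444.3355
→ geod (Bowring, a=6378137.000): φ=-24.61104000°, λ=31.23278200°, h=3553.1700 m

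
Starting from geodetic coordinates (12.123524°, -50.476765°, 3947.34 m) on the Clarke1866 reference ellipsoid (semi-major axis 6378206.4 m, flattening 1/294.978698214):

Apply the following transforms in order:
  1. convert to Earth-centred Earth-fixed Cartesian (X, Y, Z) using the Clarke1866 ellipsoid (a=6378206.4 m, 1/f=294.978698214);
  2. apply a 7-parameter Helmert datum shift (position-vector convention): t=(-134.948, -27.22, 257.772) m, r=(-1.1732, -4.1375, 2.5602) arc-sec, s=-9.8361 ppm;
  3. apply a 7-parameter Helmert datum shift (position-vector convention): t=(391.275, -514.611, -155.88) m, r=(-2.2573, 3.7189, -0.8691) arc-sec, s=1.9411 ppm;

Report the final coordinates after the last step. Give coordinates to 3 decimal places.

start: φ=12.123524°, λ=-50.476765°, h=3947.340 m
→ ECEF (a=6378206.400, f=1/294.978698214): X=3971553.9847, Y=-4813901.4974, Z=1331511.5898
→ Helmert 7p (PV): X=3971413.0139, Y=-4813824.4988, Z=1331863.3106
→ Helmert 7p (PV): X=3971815.7278, Y=-4814350.6120, Z=1331691.0934

X=3971815.728 m, Y=-4814350.612 m, Z=1331691.093 m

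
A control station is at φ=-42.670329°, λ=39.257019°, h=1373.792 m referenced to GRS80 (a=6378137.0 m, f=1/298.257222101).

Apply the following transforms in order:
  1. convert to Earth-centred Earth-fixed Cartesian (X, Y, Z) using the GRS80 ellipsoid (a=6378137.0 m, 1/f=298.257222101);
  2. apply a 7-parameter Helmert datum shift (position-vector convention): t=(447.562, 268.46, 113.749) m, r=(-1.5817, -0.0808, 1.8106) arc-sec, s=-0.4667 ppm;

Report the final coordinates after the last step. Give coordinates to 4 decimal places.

start: φ=-42.670329°, λ=39.257019°, h=1373.792 m
→ ECEF (a=6378137.000, f=1/298.257222101): X=3637626.4264, Y=2972808.6275, Z=-4301576.8158
→ Helmert 7p (PV): X=3638047.8804, Y=2973074.6456, Z=-4301482.4306

X=3638047.8804 m, Y=2973074.6456 m, Z=-4301482.4306 m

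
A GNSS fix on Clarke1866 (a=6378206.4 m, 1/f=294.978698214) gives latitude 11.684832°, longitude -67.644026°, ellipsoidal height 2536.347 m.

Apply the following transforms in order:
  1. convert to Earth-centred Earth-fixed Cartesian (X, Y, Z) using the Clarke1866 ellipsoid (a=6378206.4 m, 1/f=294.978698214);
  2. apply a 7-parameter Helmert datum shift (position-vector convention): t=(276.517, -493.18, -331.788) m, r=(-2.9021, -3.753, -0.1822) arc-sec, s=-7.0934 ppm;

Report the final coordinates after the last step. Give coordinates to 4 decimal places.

X=2377243.7900 m, Y=-5780102.4404 m, Z=1283497.7270 m

start: φ=11.684832°, λ=-67.644026°, h=2536.347 m
→ ECEF (a=6378206.400, f=1/294.978698214): X=2377012.5966, Y=-5779666.2196, Z=1283714.0533
→ Helmert 7p (PV): X=2377243.7900, Y=-5780102.4404, Z=1283497.7270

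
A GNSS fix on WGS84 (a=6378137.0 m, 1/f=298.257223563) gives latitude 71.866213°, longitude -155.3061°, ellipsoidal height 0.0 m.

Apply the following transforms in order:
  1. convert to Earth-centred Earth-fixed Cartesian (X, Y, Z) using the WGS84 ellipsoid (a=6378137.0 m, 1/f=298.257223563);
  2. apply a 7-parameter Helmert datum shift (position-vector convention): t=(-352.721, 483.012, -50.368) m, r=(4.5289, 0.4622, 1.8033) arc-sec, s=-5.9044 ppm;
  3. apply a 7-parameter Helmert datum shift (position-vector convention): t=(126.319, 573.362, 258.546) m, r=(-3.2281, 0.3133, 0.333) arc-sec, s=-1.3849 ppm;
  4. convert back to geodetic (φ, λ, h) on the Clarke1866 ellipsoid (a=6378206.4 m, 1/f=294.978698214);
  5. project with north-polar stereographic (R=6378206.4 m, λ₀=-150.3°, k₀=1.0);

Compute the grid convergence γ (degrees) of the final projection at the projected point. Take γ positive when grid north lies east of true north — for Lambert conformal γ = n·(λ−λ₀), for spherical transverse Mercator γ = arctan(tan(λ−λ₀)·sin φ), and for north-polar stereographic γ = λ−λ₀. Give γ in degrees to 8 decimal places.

-5.03458101

start: φ=71.866213°, λ=-155.306100°, h=0.000 m
→ ECEF (a=6378137.000, f=1/298.257223563): X=-1809055.3333, Y=-831839.1516, Z=6039056.4828
→ Helmert 7p (PV): X=-1809376.5682, Y=-831499.6410, Z=6038956.2471
→ Helmert 7p (PV): X=-1809237.2283, Y=-830833.5374, Z=6039222.1913
→ geod (Bowring, a=6378206.400): φ=71.87010807°, λ=-155.33458101°, h=223.6467 m
→ into stereo (λ₀=-150.3°): φ=71.87010807°, λ−λ₀=-5.03458101°
convergence γ = -5.03458101°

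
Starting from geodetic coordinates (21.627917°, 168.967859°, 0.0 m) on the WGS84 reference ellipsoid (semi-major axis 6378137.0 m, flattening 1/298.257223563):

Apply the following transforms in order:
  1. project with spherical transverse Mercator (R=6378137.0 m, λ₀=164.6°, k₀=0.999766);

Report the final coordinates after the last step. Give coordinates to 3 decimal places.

start: φ=21.627917°, λ=168.967859°, h=0.000 m
→ tm (R=6378137.0, λ₀=164.6°): E=452209.1622, N=2413406.8138

E=452209.162 m, N=2413406.814 m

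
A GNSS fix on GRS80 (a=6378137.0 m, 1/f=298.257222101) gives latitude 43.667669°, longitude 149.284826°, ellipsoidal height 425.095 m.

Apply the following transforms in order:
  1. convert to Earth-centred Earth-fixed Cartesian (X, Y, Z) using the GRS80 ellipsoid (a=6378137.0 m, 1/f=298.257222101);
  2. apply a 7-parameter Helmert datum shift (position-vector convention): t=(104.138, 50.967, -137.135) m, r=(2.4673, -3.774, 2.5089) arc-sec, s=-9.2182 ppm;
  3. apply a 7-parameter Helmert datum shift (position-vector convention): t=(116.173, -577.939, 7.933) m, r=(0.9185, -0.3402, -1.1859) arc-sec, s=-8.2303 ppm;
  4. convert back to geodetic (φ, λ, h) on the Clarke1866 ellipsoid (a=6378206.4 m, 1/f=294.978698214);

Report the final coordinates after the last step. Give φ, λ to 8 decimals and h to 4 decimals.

start: φ=43.667669°, λ=149.284826°, h=425.095 m
→ ECEF (a=6378137.000, f=1/298.257222101): X=-3973059.2440, Y=2360453.3353, Z=4381749.2936
→ Helmert 7p (PV): X=-3973027.3642, Y=2360381.8042, Z=4381527.3080
→ Helmert 7p (PV): X=-3972872.1479, Y=2359787.7701, Z=4381503.1376
→ geod (Bowring, a=6378206.400): φ=43.67131725°, λ=149.29073598°, h=-63.2703 m

φ=43.67131725°, λ=149.29073598°, h=-63.2703 m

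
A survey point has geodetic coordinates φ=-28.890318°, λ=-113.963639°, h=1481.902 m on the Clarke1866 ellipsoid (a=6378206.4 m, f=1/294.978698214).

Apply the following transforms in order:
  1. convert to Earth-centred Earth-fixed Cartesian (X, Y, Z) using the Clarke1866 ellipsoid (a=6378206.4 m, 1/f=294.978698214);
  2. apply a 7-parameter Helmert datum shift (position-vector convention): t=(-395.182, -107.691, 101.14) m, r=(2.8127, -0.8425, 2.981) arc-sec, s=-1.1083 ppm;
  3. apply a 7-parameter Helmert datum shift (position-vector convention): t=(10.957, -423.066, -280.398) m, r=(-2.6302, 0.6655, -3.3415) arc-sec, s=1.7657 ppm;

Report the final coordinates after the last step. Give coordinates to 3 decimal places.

X=-2270860.750 m, Y=-5108805.806 m, Z=-3063997.727 m

start: φ=-28.890318°, λ=-113.963639°, h=1481.902 m
→ ECEF (a=6378206.400, f=1/294.978698214): X=-2270468.7308, Y=-5108278.3752, Z=-3063809.9890
→ Helmert 7p (PV): X=-2270775.0559, Y=-5108371.4390, Z=-3063784.3854
→ Helmert 7p (PV): X=-2270860.7496, Y=-5108805.8062, Z=-3063997.7267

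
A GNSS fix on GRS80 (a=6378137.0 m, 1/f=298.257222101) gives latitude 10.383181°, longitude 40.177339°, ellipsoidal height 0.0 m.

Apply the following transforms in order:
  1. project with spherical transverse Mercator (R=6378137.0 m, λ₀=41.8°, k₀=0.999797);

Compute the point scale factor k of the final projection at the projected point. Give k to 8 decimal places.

start: φ=10.383181°, λ=40.177339°, h=0.000 m
→ into tm (λ₀=41.8°): φ=10.38318100°, λ−λ₀=-1.62266100°
scale k = 1.00018505

1.00018505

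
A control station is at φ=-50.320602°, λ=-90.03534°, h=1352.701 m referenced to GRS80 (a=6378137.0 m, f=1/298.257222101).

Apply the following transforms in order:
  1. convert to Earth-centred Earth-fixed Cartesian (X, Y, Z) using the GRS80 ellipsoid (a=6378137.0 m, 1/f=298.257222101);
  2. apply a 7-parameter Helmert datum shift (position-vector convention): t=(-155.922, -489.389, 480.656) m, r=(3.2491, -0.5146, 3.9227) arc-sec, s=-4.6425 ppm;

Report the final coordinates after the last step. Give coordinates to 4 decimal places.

X=-2583.4723 m, Y=-4081738.4239 m, Z=-4886237.1287 m

start: φ=-50.320602°, λ=-90.035340°, h=1352.701 m
→ ECEF (a=6378137.000, f=1/298.257222101): X=-2517.3712, Y=-4081344.9096, Z=-4886676.1754
→ Helmert 7p (PV): X=-2583.4723, Y=-4081738.4239, Z=-4886237.1287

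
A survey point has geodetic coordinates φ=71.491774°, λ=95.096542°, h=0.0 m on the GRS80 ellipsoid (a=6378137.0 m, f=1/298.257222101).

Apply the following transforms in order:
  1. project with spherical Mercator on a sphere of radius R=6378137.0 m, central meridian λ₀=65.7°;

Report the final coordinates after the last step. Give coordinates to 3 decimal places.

start: φ=71.491774°, λ=95.096542°, h=0.000 m
→ merc (R=6378137.0, λ₀=65.7°): E=3272408.0865, N=11572554.7345

E=3272408.087 m, N=11572554.734 m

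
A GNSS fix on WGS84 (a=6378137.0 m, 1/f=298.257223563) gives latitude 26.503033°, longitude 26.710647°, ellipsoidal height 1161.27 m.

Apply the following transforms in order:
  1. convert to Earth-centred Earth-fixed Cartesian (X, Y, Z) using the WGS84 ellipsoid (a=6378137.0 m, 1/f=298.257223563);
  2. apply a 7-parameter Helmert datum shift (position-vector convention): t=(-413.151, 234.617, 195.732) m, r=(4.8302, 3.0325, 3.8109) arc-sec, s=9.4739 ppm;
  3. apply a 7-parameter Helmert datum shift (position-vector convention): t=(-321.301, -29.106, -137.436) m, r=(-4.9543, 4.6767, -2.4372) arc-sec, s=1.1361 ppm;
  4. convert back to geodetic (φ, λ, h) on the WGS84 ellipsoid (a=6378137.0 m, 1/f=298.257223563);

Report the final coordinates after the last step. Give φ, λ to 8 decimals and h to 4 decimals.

φ=26.50383580°, λ=26.71571972°, h=749.9169 m

start: φ=26.503033°, λ=26.710647°, h=1161.270 m
→ ECEF (a=6378137.000, f=1/298.257223563): X=5103095.3773, Y=2567777.8586, Z=2829563.8221
→ Helmert 7p (PV): X=5102724.7310, Y=2568064.8251, Z=2829771.4663
→ Helmert 7p (PV): X=5102503.7315, Y=2568046.3121, Z=2829459.8668
→ geod (Bowring, a=6378137.000): φ=26.50383580°, λ=26.71571972°, h=749.9169 m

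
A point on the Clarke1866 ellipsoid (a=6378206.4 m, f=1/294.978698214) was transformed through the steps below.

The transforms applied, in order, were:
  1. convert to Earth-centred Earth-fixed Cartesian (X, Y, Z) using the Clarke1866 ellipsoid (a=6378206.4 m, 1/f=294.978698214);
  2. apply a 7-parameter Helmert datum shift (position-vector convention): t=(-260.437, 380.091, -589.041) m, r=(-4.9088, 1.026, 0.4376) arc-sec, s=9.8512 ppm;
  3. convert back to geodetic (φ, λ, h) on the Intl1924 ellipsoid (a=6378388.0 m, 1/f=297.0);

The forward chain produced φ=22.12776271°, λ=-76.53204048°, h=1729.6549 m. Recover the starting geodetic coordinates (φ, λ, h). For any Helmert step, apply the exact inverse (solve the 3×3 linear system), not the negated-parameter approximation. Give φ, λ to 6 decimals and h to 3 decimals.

start: φ=22.127763°, λ=-76.532040°, h=1729.655 m
→ ECEF (a=6378388.000, f=1/297.0): X=1377151.1097, Y=-5750411.6701, Z=2388206.3998
→ Helmert⁻¹: X=1377373.8956, Y=-5750794.8778, Z=2388641.8993
→ geod (Bowring, a=6378206.400): φ=22.13088200°, λ=-76.53080600°, h=2489.3250 m

φ=22.130882°, λ=-76.530806°, h=2489.325 m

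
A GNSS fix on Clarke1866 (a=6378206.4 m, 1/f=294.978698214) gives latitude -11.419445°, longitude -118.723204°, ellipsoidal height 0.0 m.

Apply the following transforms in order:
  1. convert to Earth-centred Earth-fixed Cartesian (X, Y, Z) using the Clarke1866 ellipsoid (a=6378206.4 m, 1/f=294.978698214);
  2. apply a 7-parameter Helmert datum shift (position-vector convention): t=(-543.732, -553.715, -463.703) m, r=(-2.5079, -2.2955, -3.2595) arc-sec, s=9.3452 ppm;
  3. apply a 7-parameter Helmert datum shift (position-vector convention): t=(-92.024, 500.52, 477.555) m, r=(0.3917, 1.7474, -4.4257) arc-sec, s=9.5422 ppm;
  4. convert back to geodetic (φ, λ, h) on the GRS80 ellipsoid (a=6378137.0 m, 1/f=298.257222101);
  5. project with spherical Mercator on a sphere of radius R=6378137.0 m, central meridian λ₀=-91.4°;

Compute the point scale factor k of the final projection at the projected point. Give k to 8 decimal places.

start: φ=-11.419445°, λ=-118.723204°, h=0.000 m
→ ECEF (a=6378206.400, f=1/294.978698214): X=-3004949.5777, Y=-5483379.5544, Z=-1254439.9940
→ Helmert 7p (PV): X=-3005594.0829, Y=-5483952.2790, Z=-1254882.1910
→ Helmert 7p (PV): X=-3005843.0848, Y=-5483437.2150, Z=-1254401.5620
→ geod (Bowring, a=6378137.000): φ=-11.41741325°, λ=-118.73012954°, h=523.0082 m
→ into merc (λ₀=-91.4°): φ=-11.41741325°, λ−λ₀=-27.33012954°
scale k = 1.02018845

1.02018845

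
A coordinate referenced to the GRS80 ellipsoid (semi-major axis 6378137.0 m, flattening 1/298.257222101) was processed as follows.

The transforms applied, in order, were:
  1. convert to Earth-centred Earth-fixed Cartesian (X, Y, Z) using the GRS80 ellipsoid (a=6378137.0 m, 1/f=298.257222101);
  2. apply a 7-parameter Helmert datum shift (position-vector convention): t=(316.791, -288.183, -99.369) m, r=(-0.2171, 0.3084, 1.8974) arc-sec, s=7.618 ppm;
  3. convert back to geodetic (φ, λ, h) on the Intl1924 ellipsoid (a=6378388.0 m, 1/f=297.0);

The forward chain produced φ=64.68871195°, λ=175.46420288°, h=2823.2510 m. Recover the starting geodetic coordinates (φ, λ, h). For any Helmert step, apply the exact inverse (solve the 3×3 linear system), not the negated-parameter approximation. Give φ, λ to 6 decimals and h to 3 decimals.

φ=64.685635°, λ=175.458325°, h=3185.729 m

start: φ=64.688712°, λ=175.464203°, h=2823.251 m
→ ECEF (a=6378388.000, f=1/297.0): X=-2727151.2571, Y=216345.9598, Z=5745638.6561
→ Helmert⁻¹: X=-2727453.8682, Y=216651.5344, Z=5745690.4044
→ geod (Bowring, a=6378137.000): φ=64.68563500°, λ=175.45832500°, h=3185.7290 m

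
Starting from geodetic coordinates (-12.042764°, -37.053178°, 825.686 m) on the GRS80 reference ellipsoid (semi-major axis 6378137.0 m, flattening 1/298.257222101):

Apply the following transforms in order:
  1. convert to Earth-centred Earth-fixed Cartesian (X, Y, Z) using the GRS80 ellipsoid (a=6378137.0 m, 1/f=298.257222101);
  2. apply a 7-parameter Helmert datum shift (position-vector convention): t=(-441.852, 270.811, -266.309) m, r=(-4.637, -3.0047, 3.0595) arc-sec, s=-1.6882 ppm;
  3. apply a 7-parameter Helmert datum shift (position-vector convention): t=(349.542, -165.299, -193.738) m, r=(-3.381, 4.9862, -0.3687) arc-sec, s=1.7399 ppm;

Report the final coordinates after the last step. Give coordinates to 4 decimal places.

X=4979530.8927 m, Y=-3759519.9648 m, Z=-1322563.5217 m

start: φ=-12.042764°, λ=-37.053178°, h=825.686 m
→ ECEF (a=6378137.000, f=1/298.257222101): X=4979586.6041, Y=-3759638.8452, Z=-1322201.7188
→ Helmert 7p (PV): X=4979211.3724, Y=-3759317.5499, Z=-1322308.7376
→ Helmert 7p (PV): X=4979530.8927, Y=-3759519.9648, Z=-1322563.5217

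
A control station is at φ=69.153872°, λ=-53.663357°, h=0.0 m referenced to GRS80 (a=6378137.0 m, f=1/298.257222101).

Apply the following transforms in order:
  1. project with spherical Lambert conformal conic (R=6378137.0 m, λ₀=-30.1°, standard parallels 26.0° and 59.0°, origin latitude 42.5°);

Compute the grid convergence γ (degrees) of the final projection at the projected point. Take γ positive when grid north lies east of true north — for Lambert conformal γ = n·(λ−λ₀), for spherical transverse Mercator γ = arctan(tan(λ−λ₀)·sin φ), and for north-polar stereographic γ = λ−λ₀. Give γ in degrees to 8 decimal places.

-16.15106643

start: φ=69.153872°, λ=-53.663357°, h=0.000 m
→ into lcc (λ₀=-30.1°): φ=69.15387200°, λ−λ₀=-23.56335700°
convergence γ = -16.15106643°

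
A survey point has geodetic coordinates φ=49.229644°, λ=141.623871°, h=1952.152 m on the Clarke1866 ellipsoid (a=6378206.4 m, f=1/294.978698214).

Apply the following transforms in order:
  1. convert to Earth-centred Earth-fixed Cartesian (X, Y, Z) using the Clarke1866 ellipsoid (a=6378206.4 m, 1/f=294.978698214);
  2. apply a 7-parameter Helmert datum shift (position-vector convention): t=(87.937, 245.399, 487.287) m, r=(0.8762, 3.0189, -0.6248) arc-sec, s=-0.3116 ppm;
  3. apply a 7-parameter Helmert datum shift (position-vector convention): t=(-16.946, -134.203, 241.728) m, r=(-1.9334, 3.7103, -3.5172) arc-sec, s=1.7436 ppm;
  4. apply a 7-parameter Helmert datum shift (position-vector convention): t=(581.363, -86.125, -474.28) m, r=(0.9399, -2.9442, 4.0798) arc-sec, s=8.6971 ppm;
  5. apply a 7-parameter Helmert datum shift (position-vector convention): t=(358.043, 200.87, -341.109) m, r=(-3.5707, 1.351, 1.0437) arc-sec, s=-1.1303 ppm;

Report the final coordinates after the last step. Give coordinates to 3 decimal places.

start: φ=49.229644°, λ=141.623871°, h=1952.152 m
→ ECEF (a=6378206.400, f=1/294.978698214): X=-3272636.7572, Y=2591640.6621, Z=4808549.3156
→ Helmert 7p (PV): X=-3272469.5720, Y=2591874.7404, Z=4809094.0118
→ Helmert 7p (PV): X=-3272361.5211, Y=2591845.9359, Z=4809378.6957
→ Helmert 7p (PV): X=-3271928.5330, Y=2591695.7111, Z=4808911.3441
→ Helmert 7p (PV): X=-3271548.4081, Y=2591960.3439, Z=4808541.3648

X=-3271548.408 m, Y=2591960.344 m, Z=4808541.365 m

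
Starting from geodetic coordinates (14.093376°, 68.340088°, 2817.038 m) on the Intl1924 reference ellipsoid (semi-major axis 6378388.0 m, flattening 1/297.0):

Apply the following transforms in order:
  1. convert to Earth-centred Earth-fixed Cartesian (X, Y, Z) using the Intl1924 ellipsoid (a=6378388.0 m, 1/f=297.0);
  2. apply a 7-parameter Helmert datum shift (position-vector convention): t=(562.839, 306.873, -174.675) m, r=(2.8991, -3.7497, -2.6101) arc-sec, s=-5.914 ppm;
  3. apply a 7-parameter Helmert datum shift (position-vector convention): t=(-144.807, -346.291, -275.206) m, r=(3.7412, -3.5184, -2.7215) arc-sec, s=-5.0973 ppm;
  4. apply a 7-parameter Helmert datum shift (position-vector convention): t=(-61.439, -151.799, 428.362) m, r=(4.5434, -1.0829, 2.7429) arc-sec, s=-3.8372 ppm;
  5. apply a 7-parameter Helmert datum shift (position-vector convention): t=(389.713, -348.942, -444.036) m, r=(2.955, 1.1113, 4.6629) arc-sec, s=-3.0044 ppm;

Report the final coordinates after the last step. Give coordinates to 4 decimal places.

X=2285436.1420 m, Y=5752544.2972 m, Z=1543689.4805 m

start: φ=14.093376°, λ=68.340088°, h=2817.038 m
→ ECEF (a=6378388.000, f=1/297.0): X=2284842.6518, Y=5753270.0000, Z=1543708.0312
→ Helmert 7p (PV): X=2285436.7174, Y=5753492.2386, Z=1543646.6258
→ Helmert 7p (PV): X=2285329.8423, Y=5753058.4676, Z=1543506.8909
→ Helmert 7p (PV): X=2285175.0270, Y=5752880.9844, Z=1544068.0505
→ Helmert 7p (PV): X=2285436.1420, Y=5752544.2972, Z=1543689.4805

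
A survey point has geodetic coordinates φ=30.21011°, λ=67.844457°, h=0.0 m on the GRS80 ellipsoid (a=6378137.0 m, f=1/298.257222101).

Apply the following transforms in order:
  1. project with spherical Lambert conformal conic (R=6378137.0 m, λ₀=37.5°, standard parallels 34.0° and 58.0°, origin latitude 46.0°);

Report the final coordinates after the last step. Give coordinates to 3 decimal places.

E=2891308.078 m, N=-1179860.116 m

start: φ=30.210110°, λ=67.844457°, h=0.000 m
→ lcc (R=6378137.0, λ₀=37.5°): E=2891308.0780, N=-1179860.1160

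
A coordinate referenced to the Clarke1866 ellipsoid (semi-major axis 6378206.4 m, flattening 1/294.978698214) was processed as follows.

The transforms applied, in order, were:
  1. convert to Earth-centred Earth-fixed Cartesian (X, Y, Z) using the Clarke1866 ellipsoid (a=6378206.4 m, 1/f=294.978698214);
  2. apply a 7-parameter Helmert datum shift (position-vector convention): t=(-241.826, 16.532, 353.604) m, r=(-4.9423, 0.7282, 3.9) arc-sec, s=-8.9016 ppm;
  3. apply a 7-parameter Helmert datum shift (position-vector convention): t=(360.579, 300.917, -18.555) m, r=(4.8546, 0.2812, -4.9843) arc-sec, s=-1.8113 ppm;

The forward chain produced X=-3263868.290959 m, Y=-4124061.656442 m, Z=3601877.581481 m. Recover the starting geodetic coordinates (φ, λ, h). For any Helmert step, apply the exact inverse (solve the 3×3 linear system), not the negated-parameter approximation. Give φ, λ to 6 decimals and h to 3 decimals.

start: X=-3263868.2910, Y=-4124061.6564, Z=3601877.5815 m
→ Helmert⁻¹: X=-3264140.0296, Y=-4124364.1447, Z=3601995.2807
→ Helmert⁻¹: X=-3264017.9566, Y=-4124441.9723, Z=3601563.3885
→ geod (Bowring, a=6378206.400): φ=34.58261200°, λ=-128.35753300°, h=3364.1820 m

φ=34.582612°, λ=-128.357533°, h=3364.182 m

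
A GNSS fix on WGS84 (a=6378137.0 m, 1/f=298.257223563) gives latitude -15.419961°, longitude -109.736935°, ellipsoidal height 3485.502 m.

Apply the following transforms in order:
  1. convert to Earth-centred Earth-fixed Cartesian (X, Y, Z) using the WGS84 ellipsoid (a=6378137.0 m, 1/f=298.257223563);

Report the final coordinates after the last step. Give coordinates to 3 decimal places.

start: φ=-15.419961°, λ=-109.736935°, h=3485.502 m
→ ECEF (a=6378137.000, f=1/298.257223563): X=-2078001.7784, Y=-5791866.6421, Z=-1685868.0348

X=-2078001.778 m, Y=-5791866.642 m, Z=-1685868.035 m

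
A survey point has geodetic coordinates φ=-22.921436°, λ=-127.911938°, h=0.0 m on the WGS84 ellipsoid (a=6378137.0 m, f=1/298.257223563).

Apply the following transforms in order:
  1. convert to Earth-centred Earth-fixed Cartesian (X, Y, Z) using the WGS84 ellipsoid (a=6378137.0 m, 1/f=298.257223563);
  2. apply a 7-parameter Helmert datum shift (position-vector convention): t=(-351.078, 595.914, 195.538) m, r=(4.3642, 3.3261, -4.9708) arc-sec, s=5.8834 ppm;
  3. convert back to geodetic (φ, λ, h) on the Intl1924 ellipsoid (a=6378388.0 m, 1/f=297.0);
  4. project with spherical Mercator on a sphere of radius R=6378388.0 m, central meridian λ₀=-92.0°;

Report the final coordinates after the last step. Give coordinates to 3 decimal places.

E=-3998776.593 m, N=-2622653.665 m

start: φ=-22.921436°, λ=-127.911938°, h=0.000 m
→ ECEF (a=6378137.000, f=1/298.257223563): X=-3611429.1439, Y=-4637091.4346, Z=-2468708.1961
→ Helmert 7p (PV): X=-3611953.0290, Y=-4636383.5359, Z=-2468567.0598
→ geod (Bowring, a=6378388.000): φ=-22.92168461°, λ=-127.92020774°, h=-510.0099 m
→ merc (R=6378388.0, λ₀=-92.0°): E=-3998776.5931, N=-2622653.6647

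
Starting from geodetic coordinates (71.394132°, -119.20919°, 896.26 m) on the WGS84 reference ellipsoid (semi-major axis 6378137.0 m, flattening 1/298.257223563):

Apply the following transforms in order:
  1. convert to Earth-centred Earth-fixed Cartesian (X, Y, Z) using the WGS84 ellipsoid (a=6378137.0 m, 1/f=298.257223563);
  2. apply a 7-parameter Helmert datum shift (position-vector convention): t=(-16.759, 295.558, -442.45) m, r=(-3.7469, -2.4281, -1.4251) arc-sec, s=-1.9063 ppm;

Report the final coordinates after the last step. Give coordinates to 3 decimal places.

X=-996308.912 m, Y=-1781422.990 m, Z=6022871.945 m

start: φ=71.394132°, λ=-119.209190°, h=896.260 m
→ ECEF (a=6378137.000, f=1/298.257223563): X=-996210.8366, Y=-1781838.2438, Z=6023305.2370
→ Helmert 7p (PV): X=-996308.9121, Y=-1781422.9901, Z=6022871.9455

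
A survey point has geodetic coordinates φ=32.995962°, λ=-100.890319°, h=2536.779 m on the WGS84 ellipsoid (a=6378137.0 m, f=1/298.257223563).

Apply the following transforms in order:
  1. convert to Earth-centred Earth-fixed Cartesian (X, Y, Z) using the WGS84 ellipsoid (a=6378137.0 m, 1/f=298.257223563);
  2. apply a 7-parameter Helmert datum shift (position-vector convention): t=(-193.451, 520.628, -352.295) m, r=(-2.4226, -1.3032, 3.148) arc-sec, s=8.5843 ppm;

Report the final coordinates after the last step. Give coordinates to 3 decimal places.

X=-1012210.102 m, Y=-5259872.371 m, Z=3454697.281 m

start: φ=32.995962°, λ=-100.890319°, h=2536.779 m
→ ECEF (a=6378137.000, f=1/298.257223563): X=-1012066.4179, Y=-5260372.9758, Z=3454964.5279
→ Helmert 7p (PV): X=-1012210.1016, Y=-5259872.3714, Z=3454697.2811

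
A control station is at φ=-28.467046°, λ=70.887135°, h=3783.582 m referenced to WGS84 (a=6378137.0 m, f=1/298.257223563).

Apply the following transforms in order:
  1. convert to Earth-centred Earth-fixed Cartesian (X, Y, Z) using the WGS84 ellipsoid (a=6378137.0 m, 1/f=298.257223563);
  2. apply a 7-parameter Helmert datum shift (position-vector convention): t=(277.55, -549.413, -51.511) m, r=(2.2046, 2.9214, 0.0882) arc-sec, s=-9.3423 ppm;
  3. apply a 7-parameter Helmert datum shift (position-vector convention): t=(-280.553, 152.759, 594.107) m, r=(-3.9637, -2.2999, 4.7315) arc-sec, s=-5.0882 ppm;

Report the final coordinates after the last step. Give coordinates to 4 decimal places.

X=1838213.2869 m, Y=5304604.0426 m, Z=-3023374.6917 m

start: φ=-28.467046°, λ=70.887135°, h=3783.582 m
→ ECEF (a=6378137.000, f=1/298.257223563): X=1838375.8783, Y=5305060.0760, Z=-3023910.1549
→ Helmert 7p (PV): X=1838591.1569, Y=5304494.2074, Z=-3023902.7520
→ Helmert 7p (PV): X=1838213.2869, Y=5304604.0426, Z=-3023374.6917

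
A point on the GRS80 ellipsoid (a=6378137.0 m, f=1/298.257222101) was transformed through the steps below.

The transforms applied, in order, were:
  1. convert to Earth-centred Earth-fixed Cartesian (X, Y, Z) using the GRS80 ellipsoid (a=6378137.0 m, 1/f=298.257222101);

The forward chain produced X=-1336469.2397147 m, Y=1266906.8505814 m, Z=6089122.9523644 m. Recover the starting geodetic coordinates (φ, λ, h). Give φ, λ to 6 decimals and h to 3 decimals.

start: X=-1336469.2397, Y=1266906.8506, Z=6089122.9524 m
→ geod (Bowring, a=6378137.000): φ=73.27949700°, λ=136.53058300°, h=2959.1430 m

φ=73.279497°, λ=136.530583°, h=2959.143 m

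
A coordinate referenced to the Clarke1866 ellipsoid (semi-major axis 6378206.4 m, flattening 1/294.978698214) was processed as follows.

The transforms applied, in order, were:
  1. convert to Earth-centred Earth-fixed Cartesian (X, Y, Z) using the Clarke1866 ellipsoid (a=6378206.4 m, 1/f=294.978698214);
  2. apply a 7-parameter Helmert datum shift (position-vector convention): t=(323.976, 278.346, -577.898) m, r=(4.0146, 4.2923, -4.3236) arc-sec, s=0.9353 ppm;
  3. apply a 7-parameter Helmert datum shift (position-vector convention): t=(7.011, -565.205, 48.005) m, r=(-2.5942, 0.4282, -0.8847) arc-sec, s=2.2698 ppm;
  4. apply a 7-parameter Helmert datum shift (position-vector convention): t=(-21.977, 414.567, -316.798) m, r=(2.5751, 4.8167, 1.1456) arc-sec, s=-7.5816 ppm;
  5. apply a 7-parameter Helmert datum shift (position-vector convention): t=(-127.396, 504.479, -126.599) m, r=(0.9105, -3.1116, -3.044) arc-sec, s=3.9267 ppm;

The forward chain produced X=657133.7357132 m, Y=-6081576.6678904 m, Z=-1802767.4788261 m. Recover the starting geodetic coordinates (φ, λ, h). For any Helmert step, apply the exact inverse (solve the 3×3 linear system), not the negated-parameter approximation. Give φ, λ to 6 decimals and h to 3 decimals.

φ=-16.515318°, λ=-83.832809°, h=936.653 m

start: X=657133.7357, Y=-6081576.6679, Z=-1802767.4788 m
→ Helmert⁻¹: X=657321.1149, Y=-6082055.5211, Z=-1802616.8698
→ Helmert⁻¹: X=657356.3786, Y=-6082542.3540, Z=-1802222.4485
→ Helmert⁻¹: X=657377.7034, Y=-6081937.8564, Z=-1802341.4908
→ Helmert⁻¹: X=657218.0963, Y=-6082231.8033, Z=-1801629.8507
→ geod (Bowring, a=6378206.400): φ=-16.51531800°, λ=-83.83280900°, h=936.6530 m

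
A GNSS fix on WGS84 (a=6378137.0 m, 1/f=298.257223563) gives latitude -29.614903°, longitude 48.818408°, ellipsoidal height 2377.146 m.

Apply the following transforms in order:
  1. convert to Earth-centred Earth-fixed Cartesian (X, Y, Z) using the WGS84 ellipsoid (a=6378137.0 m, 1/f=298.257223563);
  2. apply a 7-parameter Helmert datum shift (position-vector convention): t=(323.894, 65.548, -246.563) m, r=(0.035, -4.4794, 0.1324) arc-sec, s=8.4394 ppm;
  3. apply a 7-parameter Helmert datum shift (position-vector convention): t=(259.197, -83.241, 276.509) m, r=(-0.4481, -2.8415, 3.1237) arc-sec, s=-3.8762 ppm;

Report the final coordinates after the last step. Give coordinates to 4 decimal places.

X=3656045.5349 m, Y=4178290.9253 m, Z=-3134371.3447 m

start: φ=-29.614903°, λ=48.818408°, h=2377.146 m
→ ECEF (a=6378137.000, f=1/298.257223563): X=3655400.4690, Y=4178238.1202, Z=-3134508.3662
→ Helmert 7p (PV): X=3655820.6023, Y=4178341.8083, Z=-3134701.2895
→ Helmert 7p (PV): X=3656045.5349, Y=4178290.9253, Z=-3134371.3447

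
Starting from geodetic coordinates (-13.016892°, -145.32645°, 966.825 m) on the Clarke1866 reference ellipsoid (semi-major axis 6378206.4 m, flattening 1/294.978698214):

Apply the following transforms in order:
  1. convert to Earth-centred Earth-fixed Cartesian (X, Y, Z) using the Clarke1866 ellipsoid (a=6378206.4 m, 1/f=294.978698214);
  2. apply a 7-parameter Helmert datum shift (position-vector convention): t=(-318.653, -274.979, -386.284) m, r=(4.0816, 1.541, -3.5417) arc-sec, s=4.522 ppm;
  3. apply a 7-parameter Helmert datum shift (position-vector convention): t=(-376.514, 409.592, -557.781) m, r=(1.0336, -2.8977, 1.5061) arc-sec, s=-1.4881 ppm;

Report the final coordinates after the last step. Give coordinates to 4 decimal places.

X=-5113079.1923 m, Y=-3536253.8883 m, Z=-1428425.0092 m

start: φ=-13.016892°, λ=-145.326450°, h=966.825 m
→ ECEF (a=6378206.400, f=1/294.978698214): X=-5112343.0099, Y=-3536463.6222, Z=-1427355.2800
→ Helmert 7p (PV): X=-5112756.1684, Y=-3536638.5656, Z=-1427779.8045
→ Helmert 7p (PV): X=-5113079.1923, Y=-3536253.8883, Z=-1428425.0092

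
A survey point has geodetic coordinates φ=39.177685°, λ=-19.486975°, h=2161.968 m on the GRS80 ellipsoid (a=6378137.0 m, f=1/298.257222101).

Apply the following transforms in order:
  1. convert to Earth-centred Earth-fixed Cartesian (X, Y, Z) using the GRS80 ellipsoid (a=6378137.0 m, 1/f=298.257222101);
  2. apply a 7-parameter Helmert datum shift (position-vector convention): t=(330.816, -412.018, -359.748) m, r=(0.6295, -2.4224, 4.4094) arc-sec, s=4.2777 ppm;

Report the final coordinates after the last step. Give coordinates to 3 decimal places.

X=4669208.448 m, Y=-1652470.518 m, Z=4008700.763 m

start: φ=39.177685°, λ=-19.486975°, h=2161.968 m
→ ECEF (a=6378137.000, f=1/298.257222101): X=4668869.4240, Y=-1652139.0061, Z=4008993.5723
→ Helmert 7p (PV): X=4669208.4482, Y=-1652470.5179, Z=4008700.7634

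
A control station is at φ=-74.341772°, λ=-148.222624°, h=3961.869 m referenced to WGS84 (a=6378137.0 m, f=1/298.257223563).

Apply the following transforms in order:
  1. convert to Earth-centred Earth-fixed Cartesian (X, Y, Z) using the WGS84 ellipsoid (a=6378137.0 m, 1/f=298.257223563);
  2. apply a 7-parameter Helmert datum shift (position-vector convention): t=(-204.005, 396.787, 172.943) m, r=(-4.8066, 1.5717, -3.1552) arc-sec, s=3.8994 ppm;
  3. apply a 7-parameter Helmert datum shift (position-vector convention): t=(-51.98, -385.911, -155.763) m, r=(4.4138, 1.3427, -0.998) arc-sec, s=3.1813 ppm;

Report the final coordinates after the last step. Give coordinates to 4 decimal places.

X=-1469248.5711 m, Y=-909917.4126 m, Z=-6123162.0328 m

start: φ=-74.341772°, λ=-148.222624°, h=3961.869 m
→ ECEF (a=6378137.000, f=1/298.257223563): X=-1468877.3482, Y=-909939.7595, Z=-6123158.3521
→ Helmert 7p (PV): X=-1469147.6577, Y=-909666.7403, Z=-6122976.8886
→ Helmert 7p (PV): X=-1469248.5711, Y=-909917.4126, Z=-6123162.0328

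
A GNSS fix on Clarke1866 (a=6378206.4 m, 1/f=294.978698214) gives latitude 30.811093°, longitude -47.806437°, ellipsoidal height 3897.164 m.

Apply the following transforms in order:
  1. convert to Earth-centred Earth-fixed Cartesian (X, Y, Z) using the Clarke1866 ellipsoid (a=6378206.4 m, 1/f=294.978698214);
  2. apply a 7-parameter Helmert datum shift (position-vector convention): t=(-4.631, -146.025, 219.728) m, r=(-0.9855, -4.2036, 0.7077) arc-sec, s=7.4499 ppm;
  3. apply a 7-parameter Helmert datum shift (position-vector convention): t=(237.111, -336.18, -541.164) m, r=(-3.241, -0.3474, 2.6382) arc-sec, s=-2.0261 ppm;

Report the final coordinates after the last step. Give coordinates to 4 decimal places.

start: φ=30.811093°, λ=-47.806437°, h=3897.164 m
→ ECEF (a=6378206.400, f=1/294.978698214): X=3684742.6836, Y=-4064622.5793, Z=3249743.8289
→ Helmert 7p (PV): X=3684713.2204, Y=-4064770.7159, Z=3250082.2816
→ Helmert 7p (PV): X=3684989.3816, Y=-4065000.4638, Z=3249604.6074

X=3684989.3816 m, Y=-4065000.4638 m, Z=3249604.6074 m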